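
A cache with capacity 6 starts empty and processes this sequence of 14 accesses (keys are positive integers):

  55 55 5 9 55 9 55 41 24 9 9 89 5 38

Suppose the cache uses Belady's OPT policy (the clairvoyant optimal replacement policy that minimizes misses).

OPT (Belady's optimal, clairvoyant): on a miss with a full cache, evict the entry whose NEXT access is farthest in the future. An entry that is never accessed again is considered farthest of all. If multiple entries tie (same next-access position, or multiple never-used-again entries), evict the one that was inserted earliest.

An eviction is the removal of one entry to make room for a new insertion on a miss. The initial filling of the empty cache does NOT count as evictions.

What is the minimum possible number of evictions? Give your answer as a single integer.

OPT (Belady) simulation (capacity=6):
  1. access 55: MISS. Cache: [55]
  2. access 55: HIT. Next use of 55: step 5. Cache: [55]
  3. access 5: MISS. Cache: [55 5]
  4. access 9: MISS. Cache: [55 5 9]
  5. access 55: HIT. Next use of 55: step 7. Cache: [55 5 9]
  6. access 9: HIT. Next use of 9: step 10. Cache: [55 5 9]
  7. access 55: HIT. Next use of 55: never. Cache: [55 5 9]
  8. access 41: MISS. Cache: [55 5 9 41]
  9. access 24: MISS. Cache: [55 5 9 41 24]
  10. access 9: HIT. Next use of 9: step 11. Cache: [55 5 9 41 24]
  11. access 9: HIT. Next use of 9: never. Cache: [55 5 9 41 24]
  12. access 89: MISS. Cache: [55 5 9 41 24 89]
  13. access 5: HIT. Next use of 5: never. Cache: [55 5 9 41 24 89]
  14. access 38: MISS, evict 55 (next use: never). Cache: [5 9 41 24 89 38]
Total: 7 hits, 7 misses, 1 evictions

Answer: 1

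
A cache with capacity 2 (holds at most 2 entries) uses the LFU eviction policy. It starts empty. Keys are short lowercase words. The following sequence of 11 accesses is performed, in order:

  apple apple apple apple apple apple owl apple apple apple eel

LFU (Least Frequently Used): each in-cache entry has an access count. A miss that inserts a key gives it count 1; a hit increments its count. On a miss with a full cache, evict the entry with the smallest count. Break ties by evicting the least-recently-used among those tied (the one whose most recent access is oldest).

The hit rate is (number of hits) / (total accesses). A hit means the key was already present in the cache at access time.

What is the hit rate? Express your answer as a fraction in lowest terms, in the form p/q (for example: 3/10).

Answer: 8/11

Derivation:
LFU simulation (capacity=2):
  1. access apple: MISS. Cache: [apple(c=1)]
  2. access apple: HIT, count now 2. Cache: [apple(c=2)]
  3. access apple: HIT, count now 3. Cache: [apple(c=3)]
  4. access apple: HIT, count now 4. Cache: [apple(c=4)]
  5. access apple: HIT, count now 5. Cache: [apple(c=5)]
  6. access apple: HIT, count now 6. Cache: [apple(c=6)]
  7. access owl: MISS. Cache: [owl(c=1) apple(c=6)]
  8. access apple: HIT, count now 7. Cache: [owl(c=1) apple(c=7)]
  9. access apple: HIT, count now 8. Cache: [owl(c=1) apple(c=8)]
  10. access apple: HIT, count now 9. Cache: [owl(c=1) apple(c=9)]
  11. access eel: MISS, evict owl(c=1). Cache: [eel(c=1) apple(c=9)]
Total: 8 hits, 3 misses, 1 evictions

Hit rate = 8/11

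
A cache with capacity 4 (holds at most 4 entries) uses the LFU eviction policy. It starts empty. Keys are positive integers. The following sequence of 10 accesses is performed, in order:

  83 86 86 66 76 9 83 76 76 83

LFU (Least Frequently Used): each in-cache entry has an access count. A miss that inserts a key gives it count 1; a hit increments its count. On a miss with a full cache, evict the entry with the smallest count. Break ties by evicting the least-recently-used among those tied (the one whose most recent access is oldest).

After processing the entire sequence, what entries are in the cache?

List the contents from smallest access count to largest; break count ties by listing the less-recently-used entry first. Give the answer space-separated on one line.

LFU simulation (capacity=4):
  1. access 83: MISS. Cache: [83(c=1)]
  2. access 86: MISS. Cache: [83(c=1) 86(c=1)]
  3. access 86: HIT, count now 2. Cache: [83(c=1) 86(c=2)]
  4. access 66: MISS. Cache: [83(c=1) 66(c=1) 86(c=2)]
  5. access 76: MISS. Cache: [83(c=1) 66(c=1) 76(c=1) 86(c=2)]
  6. access 9: MISS, evict 83(c=1). Cache: [66(c=1) 76(c=1) 9(c=1) 86(c=2)]
  7. access 83: MISS, evict 66(c=1). Cache: [76(c=1) 9(c=1) 83(c=1) 86(c=2)]
  8. access 76: HIT, count now 2. Cache: [9(c=1) 83(c=1) 86(c=2) 76(c=2)]
  9. access 76: HIT, count now 3. Cache: [9(c=1) 83(c=1) 86(c=2) 76(c=3)]
  10. access 83: HIT, count now 2. Cache: [9(c=1) 86(c=2) 83(c=2) 76(c=3)]
Total: 4 hits, 6 misses, 2 evictions

Answer: 9 86 83 76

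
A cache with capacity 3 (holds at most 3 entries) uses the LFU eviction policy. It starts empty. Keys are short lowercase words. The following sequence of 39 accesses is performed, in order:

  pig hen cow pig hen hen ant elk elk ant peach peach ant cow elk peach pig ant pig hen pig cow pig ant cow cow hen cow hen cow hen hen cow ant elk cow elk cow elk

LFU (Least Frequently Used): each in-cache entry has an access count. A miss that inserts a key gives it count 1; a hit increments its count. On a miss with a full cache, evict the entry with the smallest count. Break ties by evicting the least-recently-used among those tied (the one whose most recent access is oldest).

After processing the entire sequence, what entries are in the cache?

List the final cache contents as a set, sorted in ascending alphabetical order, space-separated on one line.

Answer: cow elk hen

Derivation:
LFU simulation (capacity=3):
  1. access pig: MISS. Cache: [pig(c=1)]
  2. access hen: MISS. Cache: [pig(c=1) hen(c=1)]
  3. access cow: MISS. Cache: [pig(c=1) hen(c=1) cow(c=1)]
  4. access pig: HIT, count now 2. Cache: [hen(c=1) cow(c=1) pig(c=2)]
  5. access hen: HIT, count now 2. Cache: [cow(c=1) pig(c=2) hen(c=2)]
  6. access hen: HIT, count now 3. Cache: [cow(c=1) pig(c=2) hen(c=3)]
  7. access ant: MISS, evict cow(c=1). Cache: [ant(c=1) pig(c=2) hen(c=3)]
  8. access elk: MISS, evict ant(c=1). Cache: [elk(c=1) pig(c=2) hen(c=3)]
  9. access elk: HIT, count now 2. Cache: [pig(c=2) elk(c=2) hen(c=3)]
  10. access ant: MISS, evict pig(c=2). Cache: [ant(c=1) elk(c=2) hen(c=3)]
  11. access peach: MISS, evict ant(c=1). Cache: [peach(c=1) elk(c=2) hen(c=3)]
  12. access peach: HIT, count now 2. Cache: [elk(c=2) peach(c=2) hen(c=3)]
  13. access ant: MISS, evict elk(c=2). Cache: [ant(c=1) peach(c=2) hen(c=3)]
  14. access cow: MISS, evict ant(c=1). Cache: [cow(c=1) peach(c=2) hen(c=3)]
  15. access elk: MISS, evict cow(c=1). Cache: [elk(c=1) peach(c=2) hen(c=3)]
  16. access peach: HIT, count now 3. Cache: [elk(c=1) hen(c=3) peach(c=3)]
  17. access pig: MISS, evict elk(c=1). Cache: [pig(c=1) hen(c=3) peach(c=3)]
  18. access ant: MISS, evict pig(c=1). Cache: [ant(c=1) hen(c=3) peach(c=3)]
  19. access pig: MISS, evict ant(c=1). Cache: [pig(c=1) hen(c=3) peach(c=3)]
  20. access hen: HIT, count now 4. Cache: [pig(c=1) peach(c=3) hen(c=4)]
  21. access pig: HIT, count now 2. Cache: [pig(c=2) peach(c=3) hen(c=4)]
  22. access cow: MISS, evict pig(c=2). Cache: [cow(c=1) peach(c=3) hen(c=4)]
  23. access pig: MISS, evict cow(c=1). Cache: [pig(c=1) peach(c=3) hen(c=4)]
  24. access ant: MISS, evict pig(c=1). Cache: [ant(c=1) peach(c=3) hen(c=4)]
  25. access cow: MISS, evict ant(c=1). Cache: [cow(c=1) peach(c=3) hen(c=4)]
  26. access cow: HIT, count now 2. Cache: [cow(c=2) peach(c=3) hen(c=4)]
  27. access hen: HIT, count now 5. Cache: [cow(c=2) peach(c=3) hen(c=5)]
  28. access cow: HIT, count now 3. Cache: [peach(c=3) cow(c=3) hen(c=5)]
  29. access hen: HIT, count now 6. Cache: [peach(c=3) cow(c=3) hen(c=6)]
  30. access cow: HIT, count now 4. Cache: [peach(c=3) cow(c=4) hen(c=6)]
  31. access hen: HIT, count now 7. Cache: [peach(c=3) cow(c=4) hen(c=7)]
  32. access hen: HIT, count now 8. Cache: [peach(c=3) cow(c=4) hen(c=8)]
  33. access cow: HIT, count now 5. Cache: [peach(c=3) cow(c=5) hen(c=8)]
  34. access ant: MISS, evict peach(c=3). Cache: [ant(c=1) cow(c=5) hen(c=8)]
  35. access elk: MISS, evict ant(c=1). Cache: [elk(c=1) cow(c=5) hen(c=8)]
  36. access cow: HIT, count now 6. Cache: [elk(c=1) cow(c=6) hen(c=8)]
  37. access elk: HIT, count now 2. Cache: [elk(c=2) cow(c=6) hen(c=8)]
  38. access cow: HIT, count now 7. Cache: [elk(c=2) cow(c=7) hen(c=8)]
  39. access elk: HIT, count now 3. Cache: [elk(c=3) cow(c=7) hen(c=8)]
Total: 20 hits, 19 misses, 16 evictions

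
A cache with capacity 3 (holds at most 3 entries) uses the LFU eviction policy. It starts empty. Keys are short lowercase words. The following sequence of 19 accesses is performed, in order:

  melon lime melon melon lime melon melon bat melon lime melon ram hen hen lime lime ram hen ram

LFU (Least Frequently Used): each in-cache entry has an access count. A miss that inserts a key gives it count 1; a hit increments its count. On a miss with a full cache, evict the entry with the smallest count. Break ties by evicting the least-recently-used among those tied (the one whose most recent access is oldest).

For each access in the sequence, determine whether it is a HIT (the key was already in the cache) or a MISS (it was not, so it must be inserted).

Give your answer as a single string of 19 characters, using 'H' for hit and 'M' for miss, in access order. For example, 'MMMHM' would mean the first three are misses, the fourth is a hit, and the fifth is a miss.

LFU simulation (capacity=3):
  1. access melon: MISS. Cache: [melon(c=1)]
  2. access lime: MISS. Cache: [melon(c=1) lime(c=1)]
  3. access melon: HIT, count now 2. Cache: [lime(c=1) melon(c=2)]
  4. access melon: HIT, count now 3. Cache: [lime(c=1) melon(c=3)]
  5. access lime: HIT, count now 2. Cache: [lime(c=2) melon(c=3)]
  6. access melon: HIT, count now 4. Cache: [lime(c=2) melon(c=4)]
  7. access melon: HIT, count now 5. Cache: [lime(c=2) melon(c=5)]
  8. access bat: MISS. Cache: [bat(c=1) lime(c=2) melon(c=5)]
  9. access melon: HIT, count now 6. Cache: [bat(c=1) lime(c=2) melon(c=6)]
  10. access lime: HIT, count now 3. Cache: [bat(c=1) lime(c=3) melon(c=6)]
  11. access melon: HIT, count now 7. Cache: [bat(c=1) lime(c=3) melon(c=7)]
  12. access ram: MISS, evict bat(c=1). Cache: [ram(c=1) lime(c=3) melon(c=7)]
  13. access hen: MISS, evict ram(c=1). Cache: [hen(c=1) lime(c=3) melon(c=7)]
  14. access hen: HIT, count now 2. Cache: [hen(c=2) lime(c=3) melon(c=7)]
  15. access lime: HIT, count now 4. Cache: [hen(c=2) lime(c=4) melon(c=7)]
  16. access lime: HIT, count now 5. Cache: [hen(c=2) lime(c=5) melon(c=7)]
  17. access ram: MISS, evict hen(c=2). Cache: [ram(c=1) lime(c=5) melon(c=7)]
  18. access hen: MISS, evict ram(c=1). Cache: [hen(c=1) lime(c=5) melon(c=7)]
  19. access ram: MISS, evict hen(c=1). Cache: [ram(c=1) lime(c=5) melon(c=7)]
Total: 11 hits, 8 misses, 5 evictions

Answer: MMHHHHHMHHHMMHHHMMM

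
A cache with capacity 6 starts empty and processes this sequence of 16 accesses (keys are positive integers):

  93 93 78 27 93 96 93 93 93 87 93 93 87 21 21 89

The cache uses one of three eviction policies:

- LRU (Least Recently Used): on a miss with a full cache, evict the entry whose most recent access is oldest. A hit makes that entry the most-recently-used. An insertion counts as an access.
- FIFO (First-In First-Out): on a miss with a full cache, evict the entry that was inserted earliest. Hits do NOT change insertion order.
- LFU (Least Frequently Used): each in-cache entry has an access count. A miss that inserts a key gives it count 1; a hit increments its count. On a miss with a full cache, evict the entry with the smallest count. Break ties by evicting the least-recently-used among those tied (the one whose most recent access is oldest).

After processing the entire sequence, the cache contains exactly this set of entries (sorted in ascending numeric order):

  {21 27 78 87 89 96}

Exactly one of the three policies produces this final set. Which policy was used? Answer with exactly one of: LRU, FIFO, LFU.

Simulating under each policy and comparing final sets:
  LRU: final set = {21 27 87 89 93 96} -> differs
  FIFO: final set = {21 27 78 87 89 96} -> MATCHES target
  LFU: final set = {21 27 87 89 93 96} -> differs
Only FIFO produces the target set.

Answer: FIFO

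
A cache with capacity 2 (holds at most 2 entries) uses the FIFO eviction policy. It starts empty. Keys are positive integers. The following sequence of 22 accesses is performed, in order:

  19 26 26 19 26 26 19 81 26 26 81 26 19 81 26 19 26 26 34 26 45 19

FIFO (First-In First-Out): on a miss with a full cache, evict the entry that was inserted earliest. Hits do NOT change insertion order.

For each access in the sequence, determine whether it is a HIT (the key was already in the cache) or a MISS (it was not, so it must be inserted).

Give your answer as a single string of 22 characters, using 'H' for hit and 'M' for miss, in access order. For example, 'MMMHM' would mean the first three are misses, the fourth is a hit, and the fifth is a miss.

Answer: MMHHHHHMHHHHMHMHHHMHMM

Derivation:
FIFO simulation (capacity=2):
  1. access 19: MISS. Cache (old->new): [19]
  2. access 26: MISS. Cache (old->new): [19 26]
  3. access 26: HIT. Cache (old->new): [19 26]
  4. access 19: HIT. Cache (old->new): [19 26]
  5. access 26: HIT. Cache (old->new): [19 26]
  6. access 26: HIT. Cache (old->new): [19 26]
  7. access 19: HIT. Cache (old->new): [19 26]
  8. access 81: MISS, evict 19. Cache (old->new): [26 81]
  9. access 26: HIT. Cache (old->new): [26 81]
  10. access 26: HIT. Cache (old->new): [26 81]
  11. access 81: HIT. Cache (old->new): [26 81]
  12. access 26: HIT. Cache (old->new): [26 81]
  13. access 19: MISS, evict 26. Cache (old->new): [81 19]
  14. access 81: HIT. Cache (old->new): [81 19]
  15. access 26: MISS, evict 81. Cache (old->new): [19 26]
  16. access 19: HIT. Cache (old->new): [19 26]
  17. access 26: HIT. Cache (old->new): [19 26]
  18. access 26: HIT. Cache (old->new): [19 26]
  19. access 34: MISS, evict 19. Cache (old->new): [26 34]
  20. access 26: HIT. Cache (old->new): [26 34]
  21. access 45: MISS, evict 26. Cache (old->new): [34 45]
  22. access 19: MISS, evict 34. Cache (old->new): [45 19]
Total: 14 hits, 8 misses, 6 evictions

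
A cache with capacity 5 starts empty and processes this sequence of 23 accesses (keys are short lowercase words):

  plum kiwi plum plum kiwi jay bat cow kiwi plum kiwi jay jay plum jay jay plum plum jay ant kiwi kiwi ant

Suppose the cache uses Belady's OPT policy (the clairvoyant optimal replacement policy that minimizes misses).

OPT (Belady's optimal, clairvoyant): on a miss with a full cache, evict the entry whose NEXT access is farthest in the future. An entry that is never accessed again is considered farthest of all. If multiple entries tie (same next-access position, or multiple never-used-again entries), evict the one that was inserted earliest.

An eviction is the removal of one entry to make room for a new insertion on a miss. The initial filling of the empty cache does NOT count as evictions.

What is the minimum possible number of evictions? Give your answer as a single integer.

OPT (Belady) simulation (capacity=5):
  1. access plum: MISS. Cache: [plum]
  2. access kiwi: MISS. Cache: [plum kiwi]
  3. access plum: HIT. Next use of plum: step 4. Cache: [plum kiwi]
  4. access plum: HIT. Next use of plum: step 10. Cache: [plum kiwi]
  5. access kiwi: HIT. Next use of kiwi: step 9. Cache: [plum kiwi]
  6. access jay: MISS. Cache: [plum kiwi jay]
  7. access bat: MISS. Cache: [plum kiwi jay bat]
  8. access cow: MISS. Cache: [plum kiwi jay bat cow]
  9. access kiwi: HIT. Next use of kiwi: step 11. Cache: [plum kiwi jay bat cow]
  10. access plum: HIT. Next use of plum: step 14. Cache: [plum kiwi jay bat cow]
  11. access kiwi: HIT. Next use of kiwi: step 21. Cache: [plum kiwi jay bat cow]
  12. access jay: HIT. Next use of jay: step 13. Cache: [plum kiwi jay bat cow]
  13. access jay: HIT. Next use of jay: step 15. Cache: [plum kiwi jay bat cow]
  14. access plum: HIT. Next use of plum: step 17. Cache: [plum kiwi jay bat cow]
  15. access jay: HIT. Next use of jay: step 16. Cache: [plum kiwi jay bat cow]
  16. access jay: HIT. Next use of jay: step 19. Cache: [plum kiwi jay bat cow]
  17. access plum: HIT. Next use of plum: step 18. Cache: [plum kiwi jay bat cow]
  18. access plum: HIT. Next use of plum: never. Cache: [plum kiwi jay bat cow]
  19. access jay: HIT. Next use of jay: never. Cache: [plum kiwi jay bat cow]
  20. access ant: MISS, evict plum (next use: never). Cache: [kiwi jay bat cow ant]
  21. access kiwi: HIT. Next use of kiwi: step 22. Cache: [kiwi jay bat cow ant]
  22. access kiwi: HIT. Next use of kiwi: never. Cache: [kiwi jay bat cow ant]
  23. access ant: HIT. Next use of ant: never. Cache: [kiwi jay bat cow ant]
Total: 17 hits, 6 misses, 1 evictions

Answer: 1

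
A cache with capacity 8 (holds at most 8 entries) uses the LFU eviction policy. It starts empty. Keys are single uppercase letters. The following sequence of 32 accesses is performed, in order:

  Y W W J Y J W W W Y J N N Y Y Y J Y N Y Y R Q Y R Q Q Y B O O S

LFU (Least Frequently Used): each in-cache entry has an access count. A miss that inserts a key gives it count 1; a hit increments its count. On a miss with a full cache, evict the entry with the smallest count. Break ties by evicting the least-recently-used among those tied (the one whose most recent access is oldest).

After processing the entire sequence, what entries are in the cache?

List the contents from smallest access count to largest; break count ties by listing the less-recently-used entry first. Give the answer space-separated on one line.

Answer: S R O N Q J W Y

Derivation:
LFU simulation (capacity=8):
  1. access Y: MISS. Cache: [Y(c=1)]
  2. access W: MISS. Cache: [Y(c=1) W(c=1)]
  3. access W: HIT, count now 2. Cache: [Y(c=1) W(c=2)]
  4. access J: MISS. Cache: [Y(c=1) J(c=1) W(c=2)]
  5. access Y: HIT, count now 2. Cache: [J(c=1) W(c=2) Y(c=2)]
  6. access J: HIT, count now 2. Cache: [W(c=2) Y(c=2) J(c=2)]
  7. access W: HIT, count now 3. Cache: [Y(c=2) J(c=2) W(c=3)]
  8. access W: HIT, count now 4. Cache: [Y(c=2) J(c=2) W(c=4)]
  9. access W: HIT, count now 5. Cache: [Y(c=2) J(c=2) W(c=5)]
  10. access Y: HIT, count now 3. Cache: [J(c=2) Y(c=3) W(c=5)]
  11. access J: HIT, count now 3. Cache: [Y(c=3) J(c=3) W(c=5)]
  12. access N: MISS. Cache: [N(c=1) Y(c=3) J(c=3) W(c=5)]
  13. access N: HIT, count now 2. Cache: [N(c=2) Y(c=3) J(c=3) W(c=5)]
  14. access Y: HIT, count now 4. Cache: [N(c=2) J(c=3) Y(c=4) W(c=5)]
  15. access Y: HIT, count now 5. Cache: [N(c=2) J(c=3) W(c=5) Y(c=5)]
  16. access Y: HIT, count now 6. Cache: [N(c=2) J(c=3) W(c=5) Y(c=6)]
  17. access J: HIT, count now 4. Cache: [N(c=2) J(c=4) W(c=5) Y(c=6)]
  18. access Y: HIT, count now 7. Cache: [N(c=2) J(c=4) W(c=5) Y(c=7)]
  19. access N: HIT, count now 3. Cache: [N(c=3) J(c=4) W(c=5) Y(c=7)]
  20. access Y: HIT, count now 8. Cache: [N(c=3) J(c=4) W(c=5) Y(c=8)]
  21. access Y: HIT, count now 9. Cache: [N(c=3) J(c=4) W(c=5) Y(c=9)]
  22. access R: MISS. Cache: [R(c=1) N(c=3) J(c=4) W(c=5) Y(c=9)]
  23. access Q: MISS. Cache: [R(c=1) Q(c=1) N(c=3) J(c=4) W(c=5) Y(c=9)]
  24. access Y: HIT, count now 10. Cache: [R(c=1) Q(c=1) N(c=3) J(c=4) W(c=5) Y(c=10)]
  25. access R: HIT, count now 2. Cache: [Q(c=1) R(c=2) N(c=3) J(c=4) W(c=5) Y(c=10)]
  26. access Q: HIT, count now 2. Cache: [R(c=2) Q(c=2) N(c=3) J(c=4) W(c=5) Y(c=10)]
  27. access Q: HIT, count now 3. Cache: [R(c=2) N(c=3) Q(c=3) J(c=4) W(c=5) Y(c=10)]
  28. access Y: HIT, count now 11. Cache: [R(c=2) N(c=3) Q(c=3) J(c=4) W(c=5) Y(c=11)]
  29. access B: MISS. Cache: [B(c=1) R(c=2) N(c=3) Q(c=3) J(c=4) W(c=5) Y(c=11)]
  30. access O: MISS. Cache: [B(c=1) O(c=1) R(c=2) N(c=3) Q(c=3) J(c=4) W(c=5) Y(c=11)]
  31. access O: HIT, count now 2. Cache: [B(c=1) R(c=2) O(c=2) N(c=3) Q(c=3) J(c=4) W(c=5) Y(c=11)]
  32. access S: MISS, evict B(c=1). Cache: [S(c=1) R(c=2) O(c=2) N(c=3) Q(c=3) J(c=4) W(c=5) Y(c=11)]
Total: 23 hits, 9 misses, 1 evictions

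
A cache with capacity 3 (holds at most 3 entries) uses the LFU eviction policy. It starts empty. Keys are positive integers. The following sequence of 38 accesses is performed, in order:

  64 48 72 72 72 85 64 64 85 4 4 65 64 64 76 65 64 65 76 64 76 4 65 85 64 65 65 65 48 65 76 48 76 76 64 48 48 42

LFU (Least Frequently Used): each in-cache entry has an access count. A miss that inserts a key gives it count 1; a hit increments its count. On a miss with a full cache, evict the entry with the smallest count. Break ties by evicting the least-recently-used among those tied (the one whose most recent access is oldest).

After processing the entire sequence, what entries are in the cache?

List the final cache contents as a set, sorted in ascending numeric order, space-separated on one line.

LFU simulation (capacity=3):
  1. access 64: MISS. Cache: [64(c=1)]
  2. access 48: MISS. Cache: [64(c=1) 48(c=1)]
  3. access 72: MISS. Cache: [64(c=1) 48(c=1) 72(c=1)]
  4. access 72: HIT, count now 2. Cache: [64(c=1) 48(c=1) 72(c=2)]
  5. access 72: HIT, count now 3. Cache: [64(c=1) 48(c=1) 72(c=3)]
  6. access 85: MISS, evict 64(c=1). Cache: [48(c=1) 85(c=1) 72(c=3)]
  7. access 64: MISS, evict 48(c=1). Cache: [85(c=1) 64(c=1) 72(c=3)]
  8. access 64: HIT, count now 2. Cache: [85(c=1) 64(c=2) 72(c=3)]
  9. access 85: HIT, count now 2. Cache: [64(c=2) 85(c=2) 72(c=3)]
  10. access 4: MISS, evict 64(c=2). Cache: [4(c=1) 85(c=2) 72(c=3)]
  11. access 4: HIT, count now 2. Cache: [85(c=2) 4(c=2) 72(c=3)]
  12. access 65: MISS, evict 85(c=2). Cache: [65(c=1) 4(c=2) 72(c=3)]
  13. access 64: MISS, evict 65(c=1). Cache: [64(c=1) 4(c=2) 72(c=3)]
  14. access 64: HIT, count now 2. Cache: [4(c=2) 64(c=2) 72(c=3)]
  15. access 76: MISS, evict 4(c=2). Cache: [76(c=1) 64(c=2) 72(c=3)]
  16. access 65: MISS, evict 76(c=1). Cache: [65(c=1) 64(c=2) 72(c=3)]
  17. access 64: HIT, count now 3. Cache: [65(c=1) 72(c=3) 64(c=3)]
  18. access 65: HIT, count now 2. Cache: [65(c=2) 72(c=3) 64(c=3)]
  19. access 76: MISS, evict 65(c=2). Cache: [76(c=1) 72(c=3) 64(c=3)]
  20. access 64: HIT, count now 4. Cache: [76(c=1) 72(c=3) 64(c=4)]
  21. access 76: HIT, count now 2. Cache: [76(c=2) 72(c=3) 64(c=4)]
  22. access 4: MISS, evict 76(c=2). Cache: [4(c=1) 72(c=3) 64(c=4)]
  23. access 65: MISS, evict 4(c=1). Cache: [65(c=1) 72(c=3) 64(c=4)]
  24. access 85: MISS, evict 65(c=1). Cache: [85(c=1) 72(c=3) 64(c=4)]
  25. access 64: HIT, count now 5. Cache: [85(c=1) 72(c=3) 64(c=5)]
  26. access 65: MISS, evict 85(c=1). Cache: [65(c=1) 72(c=3) 64(c=5)]
  27. access 65: HIT, count now 2. Cache: [65(c=2) 72(c=3) 64(c=5)]
  28. access 65: HIT, count now 3. Cache: [72(c=3) 65(c=3) 64(c=5)]
  29. access 48: MISS, evict 72(c=3). Cache: [48(c=1) 65(c=3) 64(c=5)]
  30. access 65: HIT, count now 4. Cache: [48(c=1) 65(c=4) 64(c=5)]
  31. access 76: MISS, evict 48(c=1). Cache: [76(c=1) 65(c=4) 64(c=5)]
  32. access 48: MISS, evict 76(c=1). Cache: [48(c=1) 65(c=4) 64(c=5)]
  33. access 76: MISS, evict 48(c=1). Cache: [76(c=1) 65(c=4) 64(c=5)]
  34. access 76: HIT, count now 2. Cache: [76(c=2) 65(c=4) 64(c=5)]
  35. access 64: HIT, count now 6. Cache: [76(c=2) 65(c=4) 64(c=6)]
  36. access 48: MISS, evict 76(c=2). Cache: [48(c=1) 65(c=4) 64(c=6)]
  37. access 48: HIT, count now 2. Cache: [48(c=2) 65(c=4) 64(c=6)]
  38. access 42: MISS, evict 48(c=2). Cache: [42(c=1) 65(c=4) 64(c=6)]
Total: 17 hits, 21 misses, 18 evictions

Answer: 42 64 65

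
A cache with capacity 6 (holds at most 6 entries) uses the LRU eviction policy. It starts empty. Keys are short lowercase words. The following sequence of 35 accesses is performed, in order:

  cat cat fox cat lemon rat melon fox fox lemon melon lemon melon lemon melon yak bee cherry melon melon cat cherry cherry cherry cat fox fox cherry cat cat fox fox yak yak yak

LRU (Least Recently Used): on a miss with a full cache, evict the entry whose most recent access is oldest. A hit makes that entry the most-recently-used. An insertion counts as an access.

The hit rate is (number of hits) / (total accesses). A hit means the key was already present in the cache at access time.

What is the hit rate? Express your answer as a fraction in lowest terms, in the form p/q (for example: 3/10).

Answer: 5/7

Derivation:
LRU simulation (capacity=6):
  1. access cat: MISS. Cache (LRU->MRU): [cat]
  2. access cat: HIT. Cache (LRU->MRU): [cat]
  3. access fox: MISS. Cache (LRU->MRU): [cat fox]
  4. access cat: HIT. Cache (LRU->MRU): [fox cat]
  5. access lemon: MISS. Cache (LRU->MRU): [fox cat lemon]
  6. access rat: MISS. Cache (LRU->MRU): [fox cat lemon rat]
  7. access melon: MISS. Cache (LRU->MRU): [fox cat lemon rat melon]
  8. access fox: HIT. Cache (LRU->MRU): [cat lemon rat melon fox]
  9. access fox: HIT. Cache (LRU->MRU): [cat lemon rat melon fox]
  10. access lemon: HIT. Cache (LRU->MRU): [cat rat melon fox lemon]
  11. access melon: HIT. Cache (LRU->MRU): [cat rat fox lemon melon]
  12. access lemon: HIT. Cache (LRU->MRU): [cat rat fox melon lemon]
  13. access melon: HIT. Cache (LRU->MRU): [cat rat fox lemon melon]
  14. access lemon: HIT. Cache (LRU->MRU): [cat rat fox melon lemon]
  15. access melon: HIT. Cache (LRU->MRU): [cat rat fox lemon melon]
  16. access yak: MISS. Cache (LRU->MRU): [cat rat fox lemon melon yak]
  17. access bee: MISS, evict cat. Cache (LRU->MRU): [rat fox lemon melon yak bee]
  18. access cherry: MISS, evict rat. Cache (LRU->MRU): [fox lemon melon yak bee cherry]
  19. access melon: HIT. Cache (LRU->MRU): [fox lemon yak bee cherry melon]
  20. access melon: HIT. Cache (LRU->MRU): [fox lemon yak bee cherry melon]
  21. access cat: MISS, evict fox. Cache (LRU->MRU): [lemon yak bee cherry melon cat]
  22. access cherry: HIT. Cache (LRU->MRU): [lemon yak bee melon cat cherry]
  23. access cherry: HIT. Cache (LRU->MRU): [lemon yak bee melon cat cherry]
  24. access cherry: HIT. Cache (LRU->MRU): [lemon yak bee melon cat cherry]
  25. access cat: HIT. Cache (LRU->MRU): [lemon yak bee melon cherry cat]
  26. access fox: MISS, evict lemon. Cache (LRU->MRU): [yak bee melon cherry cat fox]
  27. access fox: HIT. Cache (LRU->MRU): [yak bee melon cherry cat fox]
  28. access cherry: HIT. Cache (LRU->MRU): [yak bee melon cat fox cherry]
  29. access cat: HIT. Cache (LRU->MRU): [yak bee melon fox cherry cat]
  30. access cat: HIT. Cache (LRU->MRU): [yak bee melon fox cherry cat]
  31. access fox: HIT. Cache (LRU->MRU): [yak bee melon cherry cat fox]
  32. access fox: HIT. Cache (LRU->MRU): [yak bee melon cherry cat fox]
  33. access yak: HIT. Cache (LRU->MRU): [bee melon cherry cat fox yak]
  34. access yak: HIT. Cache (LRU->MRU): [bee melon cherry cat fox yak]
  35. access yak: HIT. Cache (LRU->MRU): [bee melon cherry cat fox yak]
Total: 25 hits, 10 misses, 4 evictions

Hit rate = 25/35 = 5/7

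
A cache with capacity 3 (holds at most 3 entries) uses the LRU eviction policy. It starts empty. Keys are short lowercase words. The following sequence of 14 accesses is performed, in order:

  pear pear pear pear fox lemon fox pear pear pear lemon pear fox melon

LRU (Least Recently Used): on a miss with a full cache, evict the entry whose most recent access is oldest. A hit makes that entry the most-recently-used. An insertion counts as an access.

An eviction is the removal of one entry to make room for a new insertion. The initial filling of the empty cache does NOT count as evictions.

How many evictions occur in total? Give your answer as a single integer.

Answer: 1

Derivation:
LRU simulation (capacity=3):
  1. access pear: MISS. Cache (LRU->MRU): [pear]
  2. access pear: HIT. Cache (LRU->MRU): [pear]
  3. access pear: HIT. Cache (LRU->MRU): [pear]
  4. access pear: HIT. Cache (LRU->MRU): [pear]
  5. access fox: MISS. Cache (LRU->MRU): [pear fox]
  6. access lemon: MISS. Cache (LRU->MRU): [pear fox lemon]
  7. access fox: HIT. Cache (LRU->MRU): [pear lemon fox]
  8. access pear: HIT. Cache (LRU->MRU): [lemon fox pear]
  9. access pear: HIT. Cache (LRU->MRU): [lemon fox pear]
  10. access pear: HIT. Cache (LRU->MRU): [lemon fox pear]
  11. access lemon: HIT. Cache (LRU->MRU): [fox pear lemon]
  12. access pear: HIT. Cache (LRU->MRU): [fox lemon pear]
  13. access fox: HIT. Cache (LRU->MRU): [lemon pear fox]
  14. access melon: MISS, evict lemon. Cache (LRU->MRU): [pear fox melon]
Total: 10 hits, 4 misses, 1 evictions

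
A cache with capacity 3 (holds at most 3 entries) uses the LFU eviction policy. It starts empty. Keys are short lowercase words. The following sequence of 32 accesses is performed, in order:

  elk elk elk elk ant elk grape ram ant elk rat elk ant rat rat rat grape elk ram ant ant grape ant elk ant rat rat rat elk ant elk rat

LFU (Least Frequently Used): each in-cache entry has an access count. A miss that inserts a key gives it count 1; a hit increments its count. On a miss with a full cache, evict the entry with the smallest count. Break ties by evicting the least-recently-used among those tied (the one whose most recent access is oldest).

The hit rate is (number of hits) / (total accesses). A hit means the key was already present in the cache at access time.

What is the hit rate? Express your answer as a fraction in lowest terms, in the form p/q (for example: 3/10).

LFU simulation (capacity=3):
  1. access elk: MISS. Cache: [elk(c=1)]
  2. access elk: HIT, count now 2. Cache: [elk(c=2)]
  3. access elk: HIT, count now 3. Cache: [elk(c=3)]
  4. access elk: HIT, count now 4. Cache: [elk(c=4)]
  5. access ant: MISS. Cache: [ant(c=1) elk(c=4)]
  6. access elk: HIT, count now 5. Cache: [ant(c=1) elk(c=5)]
  7. access grape: MISS. Cache: [ant(c=1) grape(c=1) elk(c=5)]
  8. access ram: MISS, evict ant(c=1). Cache: [grape(c=1) ram(c=1) elk(c=5)]
  9. access ant: MISS, evict grape(c=1). Cache: [ram(c=1) ant(c=1) elk(c=5)]
  10. access elk: HIT, count now 6. Cache: [ram(c=1) ant(c=1) elk(c=6)]
  11. access rat: MISS, evict ram(c=1). Cache: [ant(c=1) rat(c=1) elk(c=6)]
  12. access elk: HIT, count now 7. Cache: [ant(c=1) rat(c=1) elk(c=7)]
  13. access ant: HIT, count now 2. Cache: [rat(c=1) ant(c=2) elk(c=7)]
  14. access rat: HIT, count now 2. Cache: [ant(c=2) rat(c=2) elk(c=7)]
  15. access rat: HIT, count now 3. Cache: [ant(c=2) rat(c=3) elk(c=7)]
  16. access rat: HIT, count now 4. Cache: [ant(c=2) rat(c=4) elk(c=7)]
  17. access grape: MISS, evict ant(c=2). Cache: [grape(c=1) rat(c=4) elk(c=7)]
  18. access elk: HIT, count now 8. Cache: [grape(c=1) rat(c=4) elk(c=8)]
  19. access ram: MISS, evict grape(c=1). Cache: [ram(c=1) rat(c=4) elk(c=8)]
  20. access ant: MISS, evict ram(c=1). Cache: [ant(c=1) rat(c=4) elk(c=8)]
  21. access ant: HIT, count now 2. Cache: [ant(c=2) rat(c=4) elk(c=8)]
  22. access grape: MISS, evict ant(c=2). Cache: [grape(c=1) rat(c=4) elk(c=8)]
  23. access ant: MISS, evict grape(c=1). Cache: [ant(c=1) rat(c=4) elk(c=8)]
  24. access elk: HIT, count now 9. Cache: [ant(c=1) rat(c=4) elk(c=9)]
  25. access ant: HIT, count now 2. Cache: [ant(c=2) rat(c=4) elk(c=9)]
  26. access rat: HIT, count now 5. Cache: [ant(c=2) rat(c=5) elk(c=9)]
  27. access rat: HIT, count now 6. Cache: [ant(c=2) rat(c=6) elk(c=9)]
  28. access rat: HIT, count now 7. Cache: [ant(c=2) rat(c=7) elk(c=9)]
  29. access elk: HIT, count now 10. Cache: [ant(c=2) rat(c=7) elk(c=10)]
  30. access ant: HIT, count now 3. Cache: [ant(c=3) rat(c=7) elk(c=10)]
  31. access elk: HIT, count now 11. Cache: [ant(c=3) rat(c=7) elk(c=11)]
  32. access rat: HIT, count now 8. Cache: [ant(c=3) rat(c=8) elk(c=11)]
Total: 21 hits, 11 misses, 8 evictions

Hit rate = 21/32

Answer: 21/32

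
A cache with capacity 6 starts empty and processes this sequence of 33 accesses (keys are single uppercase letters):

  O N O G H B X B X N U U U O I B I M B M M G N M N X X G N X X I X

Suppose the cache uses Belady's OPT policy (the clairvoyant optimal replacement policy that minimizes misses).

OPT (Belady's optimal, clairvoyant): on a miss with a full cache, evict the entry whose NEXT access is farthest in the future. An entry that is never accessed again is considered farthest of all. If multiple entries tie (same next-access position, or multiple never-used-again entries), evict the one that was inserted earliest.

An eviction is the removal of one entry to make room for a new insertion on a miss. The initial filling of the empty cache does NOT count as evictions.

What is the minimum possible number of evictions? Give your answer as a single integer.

Answer: 3

Derivation:
OPT (Belady) simulation (capacity=6):
  1. access O: MISS. Cache: [O]
  2. access N: MISS. Cache: [O N]
  3. access O: HIT. Next use of O: step 14. Cache: [O N]
  4. access G: MISS. Cache: [O N G]
  5. access H: MISS. Cache: [O N G H]
  6. access B: MISS. Cache: [O N G H B]
  7. access X: MISS. Cache: [O N G H B X]
  8. access B: HIT. Next use of B: step 16. Cache: [O N G H B X]
  9. access X: HIT. Next use of X: step 26. Cache: [O N G H B X]
  10. access N: HIT. Next use of N: step 23. Cache: [O N G H B X]
  11. access U: MISS, evict H (next use: never). Cache: [O N G B X U]
  12. access U: HIT. Next use of U: step 13. Cache: [O N G B X U]
  13. access U: HIT. Next use of U: never. Cache: [O N G B X U]
  14. access O: HIT. Next use of O: never. Cache: [O N G B X U]
  15. access I: MISS, evict O (next use: never). Cache: [N G B X U I]
  16. access B: HIT. Next use of B: step 19. Cache: [N G B X U I]
  17. access I: HIT. Next use of I: step 32. Cache: [N G B X U I]
  18. access M: MISS, evict U (next use: never). Cache: [N G B X I M]
  19. access B: HIT. Next use of B: never. Cache: [N G B X I M]
  20. access M: HIT. Next use of M: step 21. Cache: [N G B X I M]
  21. access M: HIT. Next use of M: step 24. Cache: [N G B X I M]
  22. access G: HIT. Next use of G: step 28. Cache: [N G B X I M]
  23. access N: HIT. Next use of N: step 25. Cache: [N G B X I M]
  24. access M: HIT. Next use of M: never. Cache: [N G B X I M]
  25. access N: HIT. Next use of N: step 29. Cache: [N G B X I M]
  26. access X: HIT. Next use of X: step 27. Cache: [N G B X I M]
  27. access X: HIT. Next use of X: step 30. Cache: [N G B X I M]
  28. access G: HIT. Next use of G: never. Cache: [N G B X I M]
  29. access N: HIT. Next use of N: never. Cache: [N G B X I M]
  30. access X: HIT. Next use of X: step 31. Cache: [N G B X I M]
  31. access X: HIT. Next use of X: step 33. Cache: [N G B X I M]
  32. access I: HIT. Next use of I: never. Cache: [N G B X I M]
  33. access X: HIT. Next use of X: never. Cache: [N G B X I M]
Total: 24 hits, 9 misses, 3 evictions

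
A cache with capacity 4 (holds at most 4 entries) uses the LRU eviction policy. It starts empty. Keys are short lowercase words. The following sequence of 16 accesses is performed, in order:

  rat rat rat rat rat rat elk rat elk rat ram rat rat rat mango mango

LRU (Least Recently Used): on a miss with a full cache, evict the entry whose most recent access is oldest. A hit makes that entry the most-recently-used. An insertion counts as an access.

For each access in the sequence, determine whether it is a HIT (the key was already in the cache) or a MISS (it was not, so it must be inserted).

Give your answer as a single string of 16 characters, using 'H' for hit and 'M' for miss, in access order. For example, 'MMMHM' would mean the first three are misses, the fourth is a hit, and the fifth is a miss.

Answer: MHHHHHMHHHMHHHMH

Derivation:
LRU simulation (capacity=4):
  1. access rat: MISS. Cache (LRU->MRU): [rat]
  2. access rat: HIT. Cache (LRU->MRU): [rat]
  3. access rat: HIT. Cache (LRU->MRU): [rat]
  4. access rat: HIT. Cache (LRU->MRU): [rat]
  5. access rat: HIT. Cache (LRU->MRU): [rat]
  6. access rat: HIT. Cache (LRU->MRU): [rat]
  7. access elk: MISS. Cache (LRU->MRU): [rat elk]
  8. access rat: HIT. Cache (LRU->MRU): [elk rat]
  9. access elk: HIT. Cache (LRU->MRU): [rat elk]
  10. access rat: HIT. Cache (LRU->MRU): [elk rat]
  11. access ram: MISS. Cache (LRU->MRU): [elk rat ram]
  12. access rat: HIT. Cache (LRU->MRU): [elk ram rat]
  13. access rat: HIT. Cache (LRU->MRU): [elk ram rat]
  14. access rat: HIT. Cache (LRU->MRU): [elk ram rat]
  15. access mango: MISS. Cache (LRU->MRU): [elk ram rat mango]
  16. access mango: HIT. Cache (LRU->MRU): [elk ram rat mango]
Total: 12 hits, 4 misses, 0 evictions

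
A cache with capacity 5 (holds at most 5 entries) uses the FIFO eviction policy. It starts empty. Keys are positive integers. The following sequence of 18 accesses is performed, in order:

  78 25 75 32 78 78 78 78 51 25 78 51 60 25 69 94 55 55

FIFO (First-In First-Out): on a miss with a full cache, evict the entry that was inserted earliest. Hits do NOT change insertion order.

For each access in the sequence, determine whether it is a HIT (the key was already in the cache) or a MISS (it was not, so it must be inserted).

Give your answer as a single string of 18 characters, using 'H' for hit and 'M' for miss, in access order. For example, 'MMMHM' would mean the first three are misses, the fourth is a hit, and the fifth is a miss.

Answer: MMMMHHHHMHHHMHMMMH

Derivation:
FIFO simulation (capacity=5):
  1. access 78: MISS. Cache (old->new): [78]
  2. access 25: MISS. Cache (old->new): [78 25]
  3. access 75: MISS. Cache (old->new): [78 25 75]
  4. access 32: MISS. Cache (old->new): [78 25 75 32]
  5. access 78: HIT. Cache (old->new): [78 25 75 32]
  6. access 78: HIT. Cache (old->new): [78 25 75 32]
  7. access 78: HIT. Cache (old->new): [78 25 75 32]
  8. access 78: HIT. Cache (old->new): [78 25 75 32]
  9. access 51: MISS. Cache (old->new): [78 25 75 32 51]
  10. access 25: HIT. Cache (old->new): [78 25 75 32 51]
  11. access 78: HIT. Cache (old->new): [78 25 75 32 51]
  12. access 51: HIT. Cache (old->new): [78 25 75 32 51]
  13. access 60: MISS, evict 78. Cache (old->new): [25 75 32 51 60]
  14. access 25: HIT. Cache (old->new): [25 75 32 51 60]
  15. access 69: MISS, evict 25. Cache (old->new): [75 32 51 60 69]
  16. access 94: MISS, evict 75. Cache (old->new): [32 51 60 69 94]
  17. access 55: MISS, evict 32. Cache (old->new): [51 60 69 94 55]
  18. access 55: HIT. Cache (old->new): [51 60 69 94 55]
Total: 9 hits, 9 misses, 4 evictions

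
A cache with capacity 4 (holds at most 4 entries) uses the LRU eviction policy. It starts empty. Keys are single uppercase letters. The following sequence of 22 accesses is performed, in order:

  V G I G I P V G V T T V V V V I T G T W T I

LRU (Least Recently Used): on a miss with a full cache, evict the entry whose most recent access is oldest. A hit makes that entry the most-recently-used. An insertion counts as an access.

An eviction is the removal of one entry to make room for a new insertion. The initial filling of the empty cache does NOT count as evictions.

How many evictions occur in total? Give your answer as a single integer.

Answer: 3

Derivation:
LRU simulation (capacity=4):
  1. access V: MISS. Cache (LRU->MRU): [V]
  2. access G: MISS. Cache (LRU->MRU): [V G]
  3. access I: MISS. Cache (LRU->MRU): [V G I]
  4. access G: HIT. Cache (LRU->MRU): [V I G]
  5. access I: HIT. Cache (LRU->MRU): [V G I]
  6. access P: MISS. Cache (LRU->MRU): [V G I P]
  7. access V: HIT. Cache (LRU->MRU): [G I P V]
  8. access G: HIT. Cache (LRU->MRU): [I P V G]
  9. access V: HIT. Cache (LRU->MRU): [I P G V]
  10. access T: MISS, evict I. Cache (LRU->MRU): [P G V T]
  11. access T: HIT. Cache (LRU->MRU): [P G V T]
  12. access V: HIT. Cache (LRU->MRU): [P G T V]
  13. access V: HIT. Cache (LRU->MRU): [P G T V]
  14. access V: HIT. Cache (LRU->MRU): [P G T V]
  15. access V: HIT. Cache (LRU->MRU): [P G T V]
  16. access I: MISS, evict P. Cache (LRU->MRU): [G T V I]
  17. access T: HIT. Cache (LRU->MRU): [G V I T]
  18. access G: HIT. Cache (LRU->MRU): [V I T G]
  19. access T: HIT. Cache (LRU->MRU): [V I G T]
  20. access W: MISS, evict V. Cache (LRU->MRU): [I G T W]
  21. access T: HIT. Cache (LRU->MRU): [I G W T]
  22. access I: HIT. Cache (LRU->MRU): [G W T I]
Total: 15 hits, 7 misses, 3 evictions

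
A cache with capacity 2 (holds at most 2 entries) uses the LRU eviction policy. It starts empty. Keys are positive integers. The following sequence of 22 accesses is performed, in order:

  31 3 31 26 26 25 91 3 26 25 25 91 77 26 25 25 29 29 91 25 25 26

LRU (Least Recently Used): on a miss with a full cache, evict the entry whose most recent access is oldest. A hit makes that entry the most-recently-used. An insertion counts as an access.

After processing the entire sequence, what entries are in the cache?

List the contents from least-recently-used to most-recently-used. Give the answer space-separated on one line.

LRU simulation (capacity=2):
  1. access 31: MISS. Cache (LRU->MRU): [31]
  2. access 3: MISS. Cache (LRU->MRU): [31 3]
  3. access 31: HIT. Cache (LRU->MRU): [3 31]
  4. access 26: MISS, evict 3. Cache (LRU->MRU): [31 26]
  5. access 26: HIT. Cache (LRU->MRU): [31 26]
  6. access 25: MISS, evict 31. Cache (LRU->MRU): [26 25]
  7. access 91: MISS, evict 26. Cache (LRU->MRU): [25 91]
  8. access 3: MISS, evict 25. Cache (LRU->MRU): [91 3]
  9. access 26: MISS, evict 91. Cache (LRU->MRU): [3 26]
  10. access 25: MISS, evict 3. Cache (LRU->MRU): [26 25]
  11. access 25: HIT. Cache (LRU->MRU): [26 25]
  12. access 91: MISS, evict 26. Cache (LRU->MRU): [25 91]
  13. access 77: MISS, evict 25. Cache (LRU->MRU): [91 77]
  14. access 26: MISS, evict 91. Cache (LRU->MRU): [77 26]
  15. access 25: MISS, evict 77. Cache (LRU->MRU): [26 25]
  16. access 25: HIT. Cache (LRU->MRU): [26 25]
  17. access 29: MISS, evict 26. Cache (LRU->MRU): [25 29]
  18. access 29: HIT. Cache (LRU->MRU): [25 29]
  19. access 91: MISS, evict 25. Cache (LRU->MRU): [29 91]
  20. access 25: MISS, evict 29. Cache (LRU->MRU): [91 25]
  21. access 25: HIT. Cache (LRU->MRU): [91 25]
  22. access 26: MISS, evict 91. Cache (LRU->MRU): [25 26]
Total: 6 hits, 16 misses, 14 evictions

Answer: 25 26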